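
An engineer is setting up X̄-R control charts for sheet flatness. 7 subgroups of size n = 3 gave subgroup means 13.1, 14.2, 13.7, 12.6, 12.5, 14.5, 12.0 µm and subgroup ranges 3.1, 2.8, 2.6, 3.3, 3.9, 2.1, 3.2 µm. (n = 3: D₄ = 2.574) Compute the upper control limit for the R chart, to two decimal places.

7.72

R̄ = (3.1 + 2.8 + 2.6 + 3.3 + 3.9 + 2.1 + 3.2) / 7 = 21.0000 / 7 = 3.0000
UCL_R = D₄·R̄ = 2.574 × 3.0000 = 7.7220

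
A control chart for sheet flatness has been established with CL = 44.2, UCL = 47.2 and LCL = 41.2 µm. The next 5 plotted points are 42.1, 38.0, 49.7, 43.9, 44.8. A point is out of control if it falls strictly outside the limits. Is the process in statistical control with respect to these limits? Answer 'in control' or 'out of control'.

Compare each point to [41.2, 47.2]: sample 2 = 38.0 < LCL; sample 3 = 49.7 > UCL.

out of control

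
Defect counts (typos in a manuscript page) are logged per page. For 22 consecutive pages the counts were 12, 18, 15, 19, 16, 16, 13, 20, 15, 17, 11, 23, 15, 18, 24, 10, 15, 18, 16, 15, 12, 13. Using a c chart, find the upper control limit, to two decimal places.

27.94

c̄ = (12 + 18 + 15 + 19 + 16 + 16 + 13 + 20 + 15 + 17 + 11 + 23 + 15 + 18 + 24 + 10 + 15 + 18 + 16 + 15 + 12 + 13) / 22 = 351 / 22 = 15.9545
UCL = c̄ + 3√c̄ = 15.9545 + 3 × √15.9545 = 15.9545 + 3 × 3.9943 = 27.9375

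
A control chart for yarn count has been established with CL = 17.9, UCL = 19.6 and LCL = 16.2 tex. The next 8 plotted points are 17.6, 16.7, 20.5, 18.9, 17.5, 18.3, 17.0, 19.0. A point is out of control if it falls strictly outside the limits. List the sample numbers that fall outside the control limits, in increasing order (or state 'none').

3

Compare each point to [16.2, 19.6]: sample 3 = 20.5 > UCL.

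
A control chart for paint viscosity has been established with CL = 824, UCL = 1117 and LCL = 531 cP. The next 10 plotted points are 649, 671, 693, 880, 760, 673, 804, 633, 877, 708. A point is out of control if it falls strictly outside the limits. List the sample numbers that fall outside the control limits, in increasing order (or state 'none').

none

All 10 points lie within [531, 1117].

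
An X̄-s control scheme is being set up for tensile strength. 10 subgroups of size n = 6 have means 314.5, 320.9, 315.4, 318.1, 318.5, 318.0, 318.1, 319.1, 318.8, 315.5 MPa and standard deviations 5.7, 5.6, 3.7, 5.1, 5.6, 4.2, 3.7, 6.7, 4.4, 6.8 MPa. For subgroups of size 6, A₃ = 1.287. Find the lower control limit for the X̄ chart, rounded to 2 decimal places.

311.06

X̄̄ = (314.5 + 320.9 + 315.4 + 318.1 + 318.5 + 318.0 + 318.1 + 319.1 + 318.8 + 315.5) / 10 = 317.6900
s̄ = (5.7 + 5.6 + 3.7 + 5.1 + 5.6 + 4.2 + 3.7 + 6.7 + 4.4 + 6.8) / 10 = 5.1500
LCL = X̄̄ − A₃·s̄ = 317.6900 − 1.287 × 5.1500 = 311.0620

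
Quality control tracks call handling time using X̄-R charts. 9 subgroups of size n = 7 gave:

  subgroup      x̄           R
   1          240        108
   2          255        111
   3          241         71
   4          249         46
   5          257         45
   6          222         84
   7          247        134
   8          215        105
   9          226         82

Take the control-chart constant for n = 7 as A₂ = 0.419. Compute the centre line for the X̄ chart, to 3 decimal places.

X̄̄ = (240 + 255 + 241 + 249 + 257 + 222 + 247 + 215 + 226) / 9 = 2152.0000 / 9 = 239.1111
CL = X̄̄ = 239.1111

239.111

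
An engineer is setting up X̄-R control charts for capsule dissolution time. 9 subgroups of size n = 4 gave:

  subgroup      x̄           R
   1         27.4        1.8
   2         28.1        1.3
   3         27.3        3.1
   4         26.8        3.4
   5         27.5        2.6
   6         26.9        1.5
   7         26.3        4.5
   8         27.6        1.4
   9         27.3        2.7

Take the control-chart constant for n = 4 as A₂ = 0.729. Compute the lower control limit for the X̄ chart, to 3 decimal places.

X̄̄ = (27.4 + 28.1 + 27.3 + 26.8 + 27.5 + 26.9 + 26.3 + 27.6 + 27.3) / 9 = 245.2000 / 9 = 27.2444
R̄ = (1.8 + 1.3 + 3.1 + 3.4 + 2.6 + 1.5 + 4.5 + 1.4 + 2.7) / 9 = 22.3000 / 9 = 2.4778
LCL = X̄̄ − A₂·R̄ = 27.2444 − 0.729 × 2.4778 = 25.4381

25.438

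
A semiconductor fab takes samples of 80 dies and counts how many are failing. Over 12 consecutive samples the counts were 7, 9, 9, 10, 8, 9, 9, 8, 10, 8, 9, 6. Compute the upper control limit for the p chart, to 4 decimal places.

p̄ = Σdᵢ / (k·n) = 102 / (12 × 80) = 0.10625
UCL = p̄ + 3·√(p̄(1−p̄)/n) = 0.10625 + 3 × √(0.10625×0.89375/80) = 0.10625 + 3 × 0.03445 = 0.20961

0.2096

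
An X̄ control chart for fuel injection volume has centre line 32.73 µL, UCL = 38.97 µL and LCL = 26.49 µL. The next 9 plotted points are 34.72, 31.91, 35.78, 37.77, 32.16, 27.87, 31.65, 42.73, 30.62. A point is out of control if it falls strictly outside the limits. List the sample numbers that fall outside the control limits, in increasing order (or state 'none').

8

Compare each point to [26.49, 38.97]: sample 8 = 42.73 > UCL.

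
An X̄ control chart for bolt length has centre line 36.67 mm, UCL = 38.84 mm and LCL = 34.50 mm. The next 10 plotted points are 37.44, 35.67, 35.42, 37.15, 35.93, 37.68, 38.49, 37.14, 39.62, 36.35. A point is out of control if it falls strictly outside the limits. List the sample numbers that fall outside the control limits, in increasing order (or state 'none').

9

Compare each point to [34.50, 38.84]: sample 9 = 39.62 > UCL.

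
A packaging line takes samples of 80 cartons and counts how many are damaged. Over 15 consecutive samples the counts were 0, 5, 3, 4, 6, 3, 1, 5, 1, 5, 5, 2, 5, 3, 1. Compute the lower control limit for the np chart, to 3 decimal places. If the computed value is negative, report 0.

p̄ = Σdᵢ / (k·n) = 49 / (15 × 80) = 0.04083
LCL = np̄ − 3·√(np̄(1−p̄)) = 3.2667 − 3 × 1.7701 = -2.0437 → 0 (negative, so LCL = 0)

0.000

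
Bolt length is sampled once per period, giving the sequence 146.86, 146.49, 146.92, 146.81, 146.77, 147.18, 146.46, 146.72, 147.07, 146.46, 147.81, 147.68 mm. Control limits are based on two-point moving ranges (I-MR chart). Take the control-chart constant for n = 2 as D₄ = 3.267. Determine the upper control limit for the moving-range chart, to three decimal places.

Moving ranges: 0.37, 0.43, 0.11, 0.04, 0.41, 0.72, 0.26, 0.35, 0.61, 1.35, 0.13; M̄R̄ = 4.7800 / 11 = 0.4345
UCL_MR = D₄·M̄R̄ = 3.267 × 0.4345 = 1.4197

1.420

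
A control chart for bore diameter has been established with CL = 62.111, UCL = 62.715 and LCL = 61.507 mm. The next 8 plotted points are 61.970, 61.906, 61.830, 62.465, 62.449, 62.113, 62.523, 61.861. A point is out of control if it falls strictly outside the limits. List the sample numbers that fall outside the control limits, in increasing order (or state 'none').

All 8 points lie within [61.507, 62.715].

none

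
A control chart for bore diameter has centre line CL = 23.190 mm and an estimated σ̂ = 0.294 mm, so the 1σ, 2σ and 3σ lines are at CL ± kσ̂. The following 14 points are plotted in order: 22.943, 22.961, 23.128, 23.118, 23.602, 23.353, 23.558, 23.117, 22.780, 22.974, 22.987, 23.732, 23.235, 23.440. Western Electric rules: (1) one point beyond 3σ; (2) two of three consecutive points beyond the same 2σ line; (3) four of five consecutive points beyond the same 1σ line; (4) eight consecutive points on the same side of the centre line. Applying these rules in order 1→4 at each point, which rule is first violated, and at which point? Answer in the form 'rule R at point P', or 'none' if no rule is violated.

Zone of each point (C = within 1σ̂, B = 1σ̂–2σ̂, A = 2σ̂–3σ̂, * = beyond 3σ̂; sign = side of CL): 1:-C, 2:-C, 3:-C, 4:-C, 5:+B, 6:+C, 7:+B, 8:-C, 9:-B, 10:-C, 11:-C, 12:+B, 13:+C, 14:+C
No rule fires across all 14 points.

none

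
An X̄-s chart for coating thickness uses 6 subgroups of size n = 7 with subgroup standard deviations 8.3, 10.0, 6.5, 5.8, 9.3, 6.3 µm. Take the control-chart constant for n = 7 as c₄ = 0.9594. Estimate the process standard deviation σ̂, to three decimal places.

8.026

s̄ = (8.3 + 10.0 + 6.5 + 5.8 + 9.3 + 6.3) / 6 = 7.7000
σ̂ = s̄ / c₄ = 7.7000 / 0.9594 = 8.0258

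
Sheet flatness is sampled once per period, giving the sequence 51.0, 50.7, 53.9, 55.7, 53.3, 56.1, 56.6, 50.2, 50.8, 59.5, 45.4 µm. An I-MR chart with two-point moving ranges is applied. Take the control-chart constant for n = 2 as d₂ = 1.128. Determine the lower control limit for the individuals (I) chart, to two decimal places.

42.17

X̄ = (51.0 + 50.7 + 53.9 + 55.7 + 53.3 + 56.1 + 56.6 + 50.2 + 50.8 + 59.5 + 45.4) / 11 = 53.0182
Moving ranges: 0.3, 3.2, 1.8, 2.4, 2.8, 0.5, 6.4, 0.6, 8.7, 14.1; M̄R̄ = 40.8000 / 10 = 4.0800
LCL = X̄ − 3·M̄R̄/d₂ = 53.0182 − 3 × 4.0800 / 1.128 = 42.1671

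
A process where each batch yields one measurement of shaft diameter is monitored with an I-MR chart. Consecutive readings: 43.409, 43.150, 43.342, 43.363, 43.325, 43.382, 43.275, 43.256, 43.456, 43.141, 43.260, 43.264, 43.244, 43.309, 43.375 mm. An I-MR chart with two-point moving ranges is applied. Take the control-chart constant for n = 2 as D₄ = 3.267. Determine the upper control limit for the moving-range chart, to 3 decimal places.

Moving ranges: 0.259, 0.192, 0.021, 0.038, 0.057, 0.107, 0.019, 0.200, 0.315, 0.119, 0.004, 0.020, 0.065, 0.066; M̄R̄ = 1.4820 / 14 = 0.1059
UCL_MR = D₄·M̄R̄ = 3.267 × 0.1059 = 0.3458

0.346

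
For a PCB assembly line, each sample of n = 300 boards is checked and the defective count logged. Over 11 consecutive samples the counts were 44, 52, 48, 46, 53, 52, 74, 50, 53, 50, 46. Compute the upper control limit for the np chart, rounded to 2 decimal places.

p̄ = Σdᵢ / (k·n) = 568 / (11 × 300) = 0.17212
UCL = np̄ + 3·√(np̄(1−p̄)) = 51.6364 + 3 × √(51.6364×0.82788) = 51.6364 + 3 × 6.5382 = 71.2511

71.25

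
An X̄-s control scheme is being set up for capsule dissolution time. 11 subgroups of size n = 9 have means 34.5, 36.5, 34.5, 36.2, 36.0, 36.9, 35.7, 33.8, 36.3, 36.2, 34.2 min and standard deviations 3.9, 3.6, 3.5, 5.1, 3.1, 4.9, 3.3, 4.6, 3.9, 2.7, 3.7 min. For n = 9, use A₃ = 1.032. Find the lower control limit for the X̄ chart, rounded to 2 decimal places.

X̄̄ = (34.5 + 36.5 + 34.5 + 36.2 + 36.0 + 36.9 + 35.7 + 33.8 + 36.3 + 36.2 + 34.2) / 11 = 35.5273
s̄ = (3.9 + 3.6 + 3.5 + 5.1 + 3.1 + 4.9 + 3.3 + 4.6 + 3.9 + 2.7 + 3.7) / 11 = 3.8455
LCL = X̄̄ − A₃·s̄ = 35.5273 − 1.032 × 3.8455 = 31.5588

31.56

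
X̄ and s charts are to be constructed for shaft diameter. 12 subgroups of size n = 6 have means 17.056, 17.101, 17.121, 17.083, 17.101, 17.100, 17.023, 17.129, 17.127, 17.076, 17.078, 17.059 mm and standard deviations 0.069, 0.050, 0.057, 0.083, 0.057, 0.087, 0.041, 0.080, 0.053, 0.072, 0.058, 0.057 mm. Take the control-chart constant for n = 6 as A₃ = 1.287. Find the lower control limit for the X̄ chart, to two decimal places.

X̄̄ = (17.056 + 17.101 + 17.121 + 17.083 + 17.101 + 17.100 + 17.023 + 17.129 + 17.127 + 17.076 + 17.078 + 17.059) / 12 = 17.0878
s̄ = (0.069 + 0.050 + 0.057 + 0.083 + 0.057 + 0.087 + 0.041 + 0.080 + 0.053 + 0.072 + 0.058 + 0.057) / 12 = 0.0637
LCL = X̄̄ − A₃·s̄ = 17.0878 − 1.287 × 0.0637 = 17.0059

17.01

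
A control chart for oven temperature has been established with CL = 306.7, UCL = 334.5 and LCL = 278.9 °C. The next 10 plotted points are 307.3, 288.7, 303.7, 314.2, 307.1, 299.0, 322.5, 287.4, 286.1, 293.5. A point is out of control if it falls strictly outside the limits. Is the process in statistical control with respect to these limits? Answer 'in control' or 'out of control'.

All 10 points lie within [278.9, 334.5].

in control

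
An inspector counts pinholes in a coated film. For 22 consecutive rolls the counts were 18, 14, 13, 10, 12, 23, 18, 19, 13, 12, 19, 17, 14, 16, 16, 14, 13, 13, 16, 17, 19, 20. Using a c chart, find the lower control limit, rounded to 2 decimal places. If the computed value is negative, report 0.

c̄ = (18 + 14 + 13 + 10 + 12 + 23 + 18 + 19 + 13 + 12 + 19 + 17 + 14 + 16 + 16 + 14 + 13 + 13 + 16 + 17 + 19 + 20) / 22 = 346 / 22 = 15.7273
LCL = c̄ − 3√c̄ = 15.7273 − 3 × 3.9658 = 3.8300

3.83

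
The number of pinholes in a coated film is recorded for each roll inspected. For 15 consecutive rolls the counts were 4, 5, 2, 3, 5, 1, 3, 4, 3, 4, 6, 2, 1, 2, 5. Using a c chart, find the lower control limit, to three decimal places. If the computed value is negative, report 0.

0.000

c̄ = (4 + 5 + 2 + 3 + 5 + 1 + 3 + 4 + 3 + 4 + 6 + 2 + 1 + 2 + 5) / 15 = 50 / 15 = 3.3333
LCL = c̄ − 3√c̄ = 3.3333 − 3 × 1.8257 = -2.1439 → 0 (cannot be negative)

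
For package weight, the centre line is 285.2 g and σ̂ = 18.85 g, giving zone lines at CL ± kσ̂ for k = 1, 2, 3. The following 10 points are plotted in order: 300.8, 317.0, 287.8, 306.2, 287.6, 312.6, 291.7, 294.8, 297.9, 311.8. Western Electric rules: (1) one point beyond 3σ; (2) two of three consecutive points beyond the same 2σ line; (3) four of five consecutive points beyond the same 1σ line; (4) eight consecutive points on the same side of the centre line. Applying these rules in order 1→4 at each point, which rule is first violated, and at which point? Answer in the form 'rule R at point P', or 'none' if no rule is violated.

Zone of each point (C = within 1σ̂, B = 1σ̂–2σ̂, A = 2σ̂–3σ̂, * = beyond 3σ̂; sign = side of CL): 1:+C, 2:+B, 3:+C, 4:+B, 5:+C, 6:+B, 7:+C, 8:+C, 9:+C, 10:+B
Rule 4 (eight consecutive points on the same side of the centre line) is satisfied at point 8.

rule 4 at point 8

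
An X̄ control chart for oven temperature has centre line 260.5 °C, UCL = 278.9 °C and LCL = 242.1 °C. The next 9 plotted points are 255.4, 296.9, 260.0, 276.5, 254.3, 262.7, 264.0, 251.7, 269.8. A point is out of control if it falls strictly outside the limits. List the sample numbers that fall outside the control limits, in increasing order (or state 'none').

2

Compare each point to [242.1, 278.9]: sample 2 = 296.9 > UCL.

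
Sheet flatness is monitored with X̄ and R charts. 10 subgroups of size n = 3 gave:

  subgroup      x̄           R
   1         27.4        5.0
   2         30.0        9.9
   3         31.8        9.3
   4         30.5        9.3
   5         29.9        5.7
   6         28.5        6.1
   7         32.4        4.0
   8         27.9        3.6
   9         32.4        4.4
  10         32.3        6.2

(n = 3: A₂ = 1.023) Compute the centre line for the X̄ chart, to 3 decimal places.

30.310

X̄̄ = (27.4 + 30.0 + 31.8 + 30.5 + 29.9 + 28.5 + 32.4 + 27.9 + 32.4 + 32.3) / 10 = 303.1000 / 10 = 30.3100
CL = X̄̄ = 30.3100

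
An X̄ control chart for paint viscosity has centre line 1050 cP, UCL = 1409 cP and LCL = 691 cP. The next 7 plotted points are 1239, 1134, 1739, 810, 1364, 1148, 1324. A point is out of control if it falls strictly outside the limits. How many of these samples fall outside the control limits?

1

Compare each point to [691, 1409]: sample 3 = 1739 > UCL.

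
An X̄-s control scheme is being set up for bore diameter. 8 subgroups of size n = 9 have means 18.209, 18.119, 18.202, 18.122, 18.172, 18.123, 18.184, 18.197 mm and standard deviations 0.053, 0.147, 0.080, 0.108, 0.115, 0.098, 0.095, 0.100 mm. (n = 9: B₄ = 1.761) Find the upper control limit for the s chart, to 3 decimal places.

0.175

s̄ = (0.053 + 0.147 + 0.080 + 0.108 + 0.115 + 0.098 + 0.095 + 0.100) / 8 = 0.0995
UCL_s = B₄·s̄ = 1.761 × 0.0995 = 0.1752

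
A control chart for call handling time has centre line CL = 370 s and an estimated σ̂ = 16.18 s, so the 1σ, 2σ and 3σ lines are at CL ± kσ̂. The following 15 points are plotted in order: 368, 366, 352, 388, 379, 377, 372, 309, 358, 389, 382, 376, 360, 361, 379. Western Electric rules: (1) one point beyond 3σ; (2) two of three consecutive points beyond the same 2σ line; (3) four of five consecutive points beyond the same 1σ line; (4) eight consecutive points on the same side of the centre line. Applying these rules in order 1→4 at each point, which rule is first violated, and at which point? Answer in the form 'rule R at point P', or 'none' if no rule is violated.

Zone of each point (C = within 1σ̂, B = 1σ̂–2σ̂, A = 2σ̂–3σ̂, * = beyond 3σ̂; sign = side of CL): 1:-C, 2:-C, 3:-B, 4:+B, 5:+C, 6:+C, 7:+C, 8:-*, 9:-C, 10:+B, 11:+C, 12:+C, 13:-C, 14:-C, 15:+C
Rule 1 (one point beyond the 3σ limits) is satisfied at point 8.

rule 1 at point 8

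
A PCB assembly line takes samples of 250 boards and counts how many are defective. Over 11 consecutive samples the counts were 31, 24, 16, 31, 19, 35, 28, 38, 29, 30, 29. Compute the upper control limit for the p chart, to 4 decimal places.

p̄ = Σdᵢ / (k·n) = 310 / (11 × 250) = 0.11273
UCL = p̄ + 3·√(p̄(1−p̄)/n) = 0.11273 + 3 × √(0.11273×0.88727/250) = 0.11273 + 3 × 0.02000 = 0.17273

0.1727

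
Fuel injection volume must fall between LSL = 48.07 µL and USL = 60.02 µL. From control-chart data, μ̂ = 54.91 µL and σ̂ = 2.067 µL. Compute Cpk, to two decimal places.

Cpu = (USL − μ̂) / (3σ̂) = (60.02 − 54.91) / (3 × 2.067) = 0.8241; Cpl = (μ̂ − LSL) / (3σ̂) = (54.91 − 48.07) / (3 × 2.067) = 1.1030; Cpk = min(Cpu, Cpl) = 0.8241

0.82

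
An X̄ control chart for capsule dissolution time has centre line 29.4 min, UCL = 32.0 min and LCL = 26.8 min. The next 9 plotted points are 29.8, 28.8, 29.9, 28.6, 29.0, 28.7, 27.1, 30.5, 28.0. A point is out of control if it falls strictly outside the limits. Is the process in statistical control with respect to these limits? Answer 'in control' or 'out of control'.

All 9 points lie within [26.8, 32.0].

in control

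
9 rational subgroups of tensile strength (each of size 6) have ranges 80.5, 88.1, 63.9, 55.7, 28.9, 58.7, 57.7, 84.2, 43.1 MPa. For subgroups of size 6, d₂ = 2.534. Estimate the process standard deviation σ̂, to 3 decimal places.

R̄ = (80.5 + 88.1 + 63.9 + 55.7 + 28.9 + 58.7 + 57.7 + 84.2 + 43.1) / 9 = 62.3111
σ̂ = R̄ / d₂ = 62.3111 / 2.534 = 24.5900

24.590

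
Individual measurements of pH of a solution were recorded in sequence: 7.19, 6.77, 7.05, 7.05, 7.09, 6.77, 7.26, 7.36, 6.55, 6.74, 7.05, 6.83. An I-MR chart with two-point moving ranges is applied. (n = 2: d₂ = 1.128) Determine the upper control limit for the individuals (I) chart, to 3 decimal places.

7.745

X̄ = (7.19 + 6.77 + 7.05 + 7.05 + 7.09 + 6.77 + 7.26 + 7.36 + 6.55 + 6.74 + 7.05 + 6.83) / 12 = 6.9758
Moving ranges: 0.42, 0.28, 0.00, 0.04, 0.32, 0.49, 0.10, 0.81, 0.19, 0.31, 0.22; M̄R̄ = 3.1800 / 11 = 0.2891
UCL = X̄ + 3·M̄R̄/d₂ = 6.9758 + 3 × 0.2891 / 1.128 = 7.7447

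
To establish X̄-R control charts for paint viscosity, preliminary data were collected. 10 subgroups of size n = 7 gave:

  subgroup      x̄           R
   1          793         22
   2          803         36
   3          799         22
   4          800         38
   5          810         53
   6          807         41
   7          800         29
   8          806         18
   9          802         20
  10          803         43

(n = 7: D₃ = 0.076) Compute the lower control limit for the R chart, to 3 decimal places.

2.447

R̄ = (22 + 36 + 22 + 38 + 53 + 41 + 29 + 18 + 20 + 43) / 10 = 322.0000 / 10 = 32.2000
LCL_R = D₃·R̄ = 0.076 × 32.2000 = 2.4472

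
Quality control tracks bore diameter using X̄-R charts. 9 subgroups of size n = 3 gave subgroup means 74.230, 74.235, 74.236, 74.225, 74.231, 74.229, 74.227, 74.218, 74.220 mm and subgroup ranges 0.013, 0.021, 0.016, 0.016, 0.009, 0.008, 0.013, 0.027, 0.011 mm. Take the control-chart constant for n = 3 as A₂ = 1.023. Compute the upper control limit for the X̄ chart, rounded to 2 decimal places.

74.24

X̄̄ = (74.230 + 74.235 + 74.236 + 74.225 + 74.231 + 74.229 + 74.227 + 74.218 + 74.220) / 9 = 668.0510 / 9 = 74.2279
R̄ = (0.013 + 0.021 + 0.016 + 0.016 + 0.009 + 0.008 + 0.013 + 0.027 + 0.011) / 9 = 0.1340 / 9 = 0.0149
UCL = X̄̄ + A₂·R̄ = 74.2279 + 1.023 × 0.0149 = 74.2431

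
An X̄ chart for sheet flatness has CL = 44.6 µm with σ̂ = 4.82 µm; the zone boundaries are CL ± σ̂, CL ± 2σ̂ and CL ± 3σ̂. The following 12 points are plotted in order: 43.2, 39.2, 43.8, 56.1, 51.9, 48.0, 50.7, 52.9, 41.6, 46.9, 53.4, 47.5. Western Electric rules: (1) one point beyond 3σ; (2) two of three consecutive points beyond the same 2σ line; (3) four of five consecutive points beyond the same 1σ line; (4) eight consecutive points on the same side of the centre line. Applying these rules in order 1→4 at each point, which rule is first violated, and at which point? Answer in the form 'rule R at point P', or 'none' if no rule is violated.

Zone of each point (C = within 1σ̂, B = 1σ̂–2σ̂, A = 2σ̂–3σ̂, * = beyond 3σ̂; sign = side of CL): 1:-C, 2:-B, 3:-C, 4:+A, 5:+B, 6:+C, 7:+B, 8:+B, 9:-C, 10:+C, 11:+B, 12:+C
Rule 3 (four of five consecutive points beyond the same 1σ limit) is satisfied at point 8.

rule 3 at point 8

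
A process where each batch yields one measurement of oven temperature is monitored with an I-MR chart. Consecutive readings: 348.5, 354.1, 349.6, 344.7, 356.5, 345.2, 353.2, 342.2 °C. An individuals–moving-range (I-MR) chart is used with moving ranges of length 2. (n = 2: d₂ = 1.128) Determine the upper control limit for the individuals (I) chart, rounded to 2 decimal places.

370.94

X̄ = (348.5 + 354.1 + 349.6 + 344.7 + 356.5 + 345.2 + 353.2 + 342.2) / 8 = 349.2500
Moving ranges: 5.6, 4.5, 4.9, 11.8, 11.3, 8.0, 11.0; M̄R̄ = 57.1000 / 7 = 8.1571
UCL = X̄ + 3·M̄R̄/d₂ = 349.2500 + 3 × 8.1571 / 1.128 = 370.9445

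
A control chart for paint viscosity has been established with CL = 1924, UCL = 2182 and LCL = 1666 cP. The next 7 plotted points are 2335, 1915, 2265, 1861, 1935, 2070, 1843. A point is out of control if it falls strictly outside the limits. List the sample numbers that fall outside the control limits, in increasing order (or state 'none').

Compare each point to [1666, 2182]: sample 1 = 2335 > UCL; sample 3 = 2265 > UCL.

1, 3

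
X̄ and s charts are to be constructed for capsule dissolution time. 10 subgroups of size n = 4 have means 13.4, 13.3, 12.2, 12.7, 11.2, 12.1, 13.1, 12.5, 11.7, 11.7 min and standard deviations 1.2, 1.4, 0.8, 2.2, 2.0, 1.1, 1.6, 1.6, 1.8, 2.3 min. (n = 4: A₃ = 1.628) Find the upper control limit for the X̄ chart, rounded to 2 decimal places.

X̄̄ = (13.4 + 13.3 + 12.2 + 12.7 + 11.2 + 12.1 + 13.1 + 12.5 + 11.7 + 11.7) / 10 = 12.3900
s̄ = (1.2 + 1.4 + 0.8 + 2.2 + 2.0 + 1.1 + 1.6 + 1.6 + 1.8 + 2.3) / 10 = 1.6000
UCL = X̄̄ + A₃·s̄ = 12.3900 + 1.628 × 1.6000 = 14.9948

14.99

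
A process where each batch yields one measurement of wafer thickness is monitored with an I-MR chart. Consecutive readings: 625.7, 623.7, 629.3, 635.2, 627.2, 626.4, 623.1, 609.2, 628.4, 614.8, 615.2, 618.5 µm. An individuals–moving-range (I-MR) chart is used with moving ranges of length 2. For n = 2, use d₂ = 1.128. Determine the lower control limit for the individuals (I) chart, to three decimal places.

604.683

X̄ = (625.7 + 623.7 + 629.3 + 635.2 + 627.2 + 626.4 + 623.1 + 609.2 + 628.4 + 614.8 + 615.2 + 618.5) / 12 = 623.0583
Moving ranges: 2.0, 5.6, 5.9, 8.0, 0.8, 3.3, 13.9, 19.2, 13.6, 0.4, 3.3; M̄R̄ = 76.0000 / 11 = 6.9091
LCL = X̄ − 3·M̄R̄/d₂ = 623.0583 − 3 × 6.9091 / 1.128 = 604.6831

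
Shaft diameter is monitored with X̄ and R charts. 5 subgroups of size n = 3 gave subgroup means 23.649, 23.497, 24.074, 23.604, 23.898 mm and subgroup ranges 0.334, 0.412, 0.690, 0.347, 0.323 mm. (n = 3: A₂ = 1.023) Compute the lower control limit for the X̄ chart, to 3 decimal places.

X̄̄ = (23.649 + 23.497 + 24.074 + 23.604 + 23.898) / 5 = 118.7220 / 5 = 23.7444
R̄ = (0.334 + 0.412 + 0.690 + 0.347 + 0.323) / 5 = 2.1060 / 5 = 0.4212
LCL = X̄̄ − A₂·R̄ = 23.7444 − 1.023 × 0.4212 = 23.3135

23.314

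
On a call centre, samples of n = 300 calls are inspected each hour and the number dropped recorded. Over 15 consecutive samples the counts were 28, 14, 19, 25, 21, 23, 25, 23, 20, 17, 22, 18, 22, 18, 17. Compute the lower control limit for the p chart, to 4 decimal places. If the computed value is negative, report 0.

0.0253

p̄ = Σdᵢ / (k·n) = 312 / (15 × 300) = 0.06933
LCL = p̄ − 3·√(p̄(1−p̄)/n) = 0.06933 − 3 × 0.01467 = 0.02534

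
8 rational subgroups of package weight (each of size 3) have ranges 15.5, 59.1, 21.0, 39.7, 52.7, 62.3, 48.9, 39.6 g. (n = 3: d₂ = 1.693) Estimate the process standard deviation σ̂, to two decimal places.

25.01

R̄ = (15.5 + 59.1 + 21.0 + 39.7 + 52.7 + 62.3 + 48.9 + 39.6) / 8 = 42.3500
σ̂ = R̄ / d₂ = 42.3500 / 1.693 = 25.0148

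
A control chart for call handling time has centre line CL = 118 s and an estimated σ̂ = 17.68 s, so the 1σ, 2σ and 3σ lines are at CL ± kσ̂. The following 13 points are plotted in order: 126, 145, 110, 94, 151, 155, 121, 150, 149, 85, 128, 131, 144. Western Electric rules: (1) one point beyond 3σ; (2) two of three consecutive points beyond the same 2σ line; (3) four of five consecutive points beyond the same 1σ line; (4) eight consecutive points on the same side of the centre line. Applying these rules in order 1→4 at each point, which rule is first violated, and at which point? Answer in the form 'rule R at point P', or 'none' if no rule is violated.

rule 3 at point 9

Zone of each point (C = within 1σ̂, B = 1σ̂–2σ̂, A = 2σ̂–3σ̂, * = beyond 3σ̂; sign = side of CL): 1:+C, 2:+B, 3:-C, 4:-B, 5:+B, 6:+A, 7:+C, 8:+B, 9:+B, 10:-B, 11:+C, 12:+C, 13:+B
Rule 3 (four of five consecutive points beyond the same 1σ limit) is satisfied at point 9.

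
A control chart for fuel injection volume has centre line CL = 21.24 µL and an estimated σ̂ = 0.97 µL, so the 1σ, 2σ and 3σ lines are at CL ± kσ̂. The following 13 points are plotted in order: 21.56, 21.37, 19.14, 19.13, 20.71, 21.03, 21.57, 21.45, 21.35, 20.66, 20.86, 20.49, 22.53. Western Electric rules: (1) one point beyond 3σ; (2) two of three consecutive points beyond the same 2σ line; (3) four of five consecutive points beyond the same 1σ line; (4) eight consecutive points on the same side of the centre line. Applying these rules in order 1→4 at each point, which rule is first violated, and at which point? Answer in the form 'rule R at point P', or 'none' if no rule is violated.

rule 2 at point 4

Zone of each point (C = within 1σ̂, B = 1σ̂–2σ̂, A = 2σ̂–3σ̂, * = beyond 3σ̂; sign = side of CL): 1:+C, 2:+C, 3:-A, 4:-A, 5:-C, 6:-C, 7:+C, 8:+C, 9:+C, 10:-C, 11:-C, 12:-C, 13:+B
Rule 2 (two of three consecutive points beyond the same 2σ limit) is satisfied at point 4.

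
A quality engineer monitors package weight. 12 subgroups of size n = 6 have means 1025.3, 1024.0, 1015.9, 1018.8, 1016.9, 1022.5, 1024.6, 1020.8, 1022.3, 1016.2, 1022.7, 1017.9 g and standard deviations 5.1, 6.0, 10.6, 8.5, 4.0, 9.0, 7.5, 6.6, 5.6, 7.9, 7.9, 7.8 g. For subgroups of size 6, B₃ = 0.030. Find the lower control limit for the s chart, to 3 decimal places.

0.216

s̄ = (5.1 + 6.0 + 10.6 + 8.5 + 4.0 + 9.0 + 7.5 + 6.6 + 5.6 + 7.9 + 7.9 + 7.8) / 12 = 7.2083
LCL_s = B₃·s̄ = 0.030 × 7.2083 = 0.2162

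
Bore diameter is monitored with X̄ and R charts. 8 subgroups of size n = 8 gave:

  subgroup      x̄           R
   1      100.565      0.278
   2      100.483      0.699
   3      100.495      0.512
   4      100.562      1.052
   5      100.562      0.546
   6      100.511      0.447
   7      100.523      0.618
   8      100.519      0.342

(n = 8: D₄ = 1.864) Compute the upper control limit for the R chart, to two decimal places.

R̄ = (0.278 + 0.699 + 0.512 + 1.052 + 0.546 + 0.447 + 0.618 + 0.342) / 8 = 4.4940 / 8 = 0.5617
UCL_R = D₄·R̄ = 1.864 × 0.5617 = 1.0471

1.05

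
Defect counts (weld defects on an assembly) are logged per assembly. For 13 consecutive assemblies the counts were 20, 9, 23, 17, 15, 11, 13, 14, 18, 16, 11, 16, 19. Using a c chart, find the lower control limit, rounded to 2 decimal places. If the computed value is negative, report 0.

3.71

c̄ = (20 + 9 + 23 + 17 + 15 + 11 + 13 + 14 + 18 + 16 + 11 + 16 + 19) / 13 = 202 / 13 = 15.5385
LCL = c̄ − 3√c̄ = 15.5385 − 3 × 3.9419 = 3.7128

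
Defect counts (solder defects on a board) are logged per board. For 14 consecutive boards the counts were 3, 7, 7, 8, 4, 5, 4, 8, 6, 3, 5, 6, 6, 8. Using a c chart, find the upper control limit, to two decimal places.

c̄ = (3 + 7 + 7 + 8 + 4 + 5 + 4 + 8 + 6 + 3 + 5 + 6 + 6 + 8) / 14 = 80 / 14 = 5.7143
UCL = c̄ + 3√c̄ = 5.7143 + 3 × √5.7143 = 5.7143 + 3 × 2.3905 = 12.8857

12.89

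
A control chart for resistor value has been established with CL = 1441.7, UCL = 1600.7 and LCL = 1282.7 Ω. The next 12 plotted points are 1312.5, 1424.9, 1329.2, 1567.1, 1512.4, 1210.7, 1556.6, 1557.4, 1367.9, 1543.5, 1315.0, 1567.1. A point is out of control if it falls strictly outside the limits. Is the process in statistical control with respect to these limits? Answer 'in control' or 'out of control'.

Compare each point to [1282.7, 1600.7]: sample 6 = 1210.7 < LCL.

out of control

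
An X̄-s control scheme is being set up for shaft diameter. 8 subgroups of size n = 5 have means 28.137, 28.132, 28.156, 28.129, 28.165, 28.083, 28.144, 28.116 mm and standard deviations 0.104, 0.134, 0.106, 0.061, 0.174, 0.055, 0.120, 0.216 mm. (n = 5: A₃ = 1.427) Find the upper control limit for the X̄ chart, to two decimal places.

X̄̄ = (28.137 + 28.132 + 28.156 + 28.129 + 28.165 + 28.083 + 28.144 + 28.116) / 8 = 28.1328
s̄ = (0.104 + 0.134 + 0.106 + 0.061 + 0.174 + 0.055 + 0.120 + 0.216) / 8 = 0.1212
UCL = X̄̄ + A₃·s̄ = 28.1328 + 1.427 × 0.1212 = 28.3058

28.31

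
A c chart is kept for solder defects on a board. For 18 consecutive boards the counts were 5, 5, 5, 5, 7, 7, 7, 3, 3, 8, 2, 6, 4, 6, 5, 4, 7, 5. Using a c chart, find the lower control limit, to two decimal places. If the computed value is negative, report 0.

c̄ = (5 + 5 + 5 + 5 + 7 + 7 + 7 + 3 + 3 + 8 + 2 + 6 + 4 + 6 + 5 + 4 + 7 + 5) / 18 = 94 / 18 = 5.2222
LCL = c̄ − 3√c̄ = 5.2222 − 3 × 2.2852 = -1.6334 → 0 (cannot be negative)

0.00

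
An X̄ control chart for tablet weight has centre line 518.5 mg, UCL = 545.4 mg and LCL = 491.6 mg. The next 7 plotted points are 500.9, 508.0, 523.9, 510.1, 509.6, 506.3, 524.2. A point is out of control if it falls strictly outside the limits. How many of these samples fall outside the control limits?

All 7 points lie within [491.6, 545.4].

0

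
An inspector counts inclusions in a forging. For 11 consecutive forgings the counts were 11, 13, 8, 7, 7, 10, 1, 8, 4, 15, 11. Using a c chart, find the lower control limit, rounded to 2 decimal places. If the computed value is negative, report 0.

c̄ = (11 + 13 + 8 + 7 + 7 + 10 + 1 + 8 + 4 + 15 + 11) / 11 = 95 / 11 = 8.6364
LCL = c̄ − 3√c̄ = 8.6364 − 3 × 2.9388 = -0.1799 → 0 (cannot be negative)

0.00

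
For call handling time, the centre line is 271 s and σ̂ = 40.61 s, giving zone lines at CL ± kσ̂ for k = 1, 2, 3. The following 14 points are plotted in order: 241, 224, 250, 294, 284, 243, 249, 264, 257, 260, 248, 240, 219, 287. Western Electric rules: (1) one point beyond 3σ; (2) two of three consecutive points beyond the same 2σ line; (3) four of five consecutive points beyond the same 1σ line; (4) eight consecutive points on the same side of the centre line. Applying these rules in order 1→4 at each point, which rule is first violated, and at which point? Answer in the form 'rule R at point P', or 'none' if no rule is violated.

Zone of each point (C = within 1σ̂, B = 1σ̂–2σ̂, A = 2σ̂–3σ̂, * = beyond 3σ̂; sign = side of CL): 1:-C, 2:-B, 3:-C, 4:+C, 5:+C, 6:-C, 7:-C, 8:-C, 9:-C, 10:-C, 11:-C, 12:-C, 13:-B, 14:+C
Rule 4 (eight consecutive points on the same side of the centre line) is satisfied at point 13.

rule 4 at point 13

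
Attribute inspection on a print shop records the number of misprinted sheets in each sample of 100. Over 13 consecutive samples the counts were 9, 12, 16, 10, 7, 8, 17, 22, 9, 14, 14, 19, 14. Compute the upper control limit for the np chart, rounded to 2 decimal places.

p̄ = Σdᵢ / (k·n) = 171 / (13 × 100) = 0.13154
UCL = np̄ + 3·√(np̄(1−p̄)) = 13.1538 + 3 × √(13.1538×0.86846) = 13.1538 + 3 × 3.3799 = 23.2935

23.29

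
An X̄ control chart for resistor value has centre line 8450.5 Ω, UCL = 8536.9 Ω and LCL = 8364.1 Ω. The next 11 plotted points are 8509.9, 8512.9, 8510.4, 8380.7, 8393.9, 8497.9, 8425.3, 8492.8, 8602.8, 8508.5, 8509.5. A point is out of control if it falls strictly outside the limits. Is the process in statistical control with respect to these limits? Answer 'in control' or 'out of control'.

out of control

Compare each point to [8364.1, 8536.9]: sample 9 = 8602.8 > UCL.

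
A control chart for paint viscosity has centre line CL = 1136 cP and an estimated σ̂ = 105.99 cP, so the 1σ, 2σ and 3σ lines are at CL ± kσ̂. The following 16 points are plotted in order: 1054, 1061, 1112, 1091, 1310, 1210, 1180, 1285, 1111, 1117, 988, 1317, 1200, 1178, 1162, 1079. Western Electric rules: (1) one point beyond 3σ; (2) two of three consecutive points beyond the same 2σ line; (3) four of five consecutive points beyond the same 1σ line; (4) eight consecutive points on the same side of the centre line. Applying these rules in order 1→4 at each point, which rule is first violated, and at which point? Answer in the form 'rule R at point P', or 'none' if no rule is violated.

Zone of each point (C = within 1σ̂, B = 1σ̂–2σ̂, A = 2σ̂–3σ̂, * = beyond 3σ̂; sign = side of CL): 1:-C, 2:-C, 3:-C, 4:-C, 5:+B, 6:+C, 7:+C, 8:+B, 9:-C, 10:-C, 11:-B, 12:+B, 13:+C, 14:+C, 15:+C, 16:-C
No rule fires across all 16 points.

none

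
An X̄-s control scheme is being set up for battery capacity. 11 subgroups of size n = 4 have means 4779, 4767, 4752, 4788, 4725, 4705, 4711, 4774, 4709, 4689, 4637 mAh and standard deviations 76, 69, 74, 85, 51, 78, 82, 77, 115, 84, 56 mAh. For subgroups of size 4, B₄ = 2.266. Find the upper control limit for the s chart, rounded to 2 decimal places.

s̄ = (76 + 69 + 74 + 85 + 51 + 78 + 82 + 77 + 115 + 84 + 56) / 11 = 77.0000
UCL_s = B₄·s̄ = 2.266 × 77.0000 = 174.4820

174.48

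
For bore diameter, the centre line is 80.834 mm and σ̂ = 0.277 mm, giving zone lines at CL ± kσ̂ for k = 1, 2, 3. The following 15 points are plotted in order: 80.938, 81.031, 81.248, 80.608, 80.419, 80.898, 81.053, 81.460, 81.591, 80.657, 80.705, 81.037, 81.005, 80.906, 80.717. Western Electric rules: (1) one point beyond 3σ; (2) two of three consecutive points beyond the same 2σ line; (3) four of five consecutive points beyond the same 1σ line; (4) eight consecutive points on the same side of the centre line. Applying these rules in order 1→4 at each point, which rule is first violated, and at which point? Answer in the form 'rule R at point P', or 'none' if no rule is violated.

rule 2 at point 9

Zone of each point (C = within 1σ̂, B = 1σ̂–2σ̂, A = 2σ̂–3σ̂, * = beyond 3σ̂; sign = side of CL): 1:+C, 2:+C, 3:+B, 4:-C, 5:-B, 6:+C, 7:+C, 8:+A, 9:+A, 10:-C, 11:-C, 12:+C, 13:+C, 14:+C, 15:-C
Rule 2 (two of three consecutive points beyond the same 2σ limit) is satisfied at point 9.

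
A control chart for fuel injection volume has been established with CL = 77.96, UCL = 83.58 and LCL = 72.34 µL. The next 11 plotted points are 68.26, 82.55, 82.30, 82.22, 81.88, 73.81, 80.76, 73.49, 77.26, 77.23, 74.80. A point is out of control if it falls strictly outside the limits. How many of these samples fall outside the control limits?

Compare each point to [72.34, 83.58]: sample 1 = 68.26 < LCL.

1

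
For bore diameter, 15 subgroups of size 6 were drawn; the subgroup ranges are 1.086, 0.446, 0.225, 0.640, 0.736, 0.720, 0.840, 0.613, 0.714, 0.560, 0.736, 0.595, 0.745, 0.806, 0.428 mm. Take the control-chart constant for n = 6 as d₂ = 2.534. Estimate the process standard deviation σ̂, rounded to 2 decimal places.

R̄ = (1.086 + 0.446 + 0.225 + 0.640 + 0.736 + 0.720 + 0.840 + 0.613 + 0.714 + 0.560 + 0.736 + 0.595 + 0.745 + 0.806 + 0.428) / 15 = 0.6593
σ̂ = R̄ / d₂ = 0.6593 / 2.534 = 0.2602

0.26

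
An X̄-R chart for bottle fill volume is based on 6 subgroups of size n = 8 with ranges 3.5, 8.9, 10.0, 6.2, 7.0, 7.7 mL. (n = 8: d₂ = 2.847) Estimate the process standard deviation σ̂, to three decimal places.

2.535

R̄ = (3.5 + 8.9 + 10.0 + 6.2 + 7.0 + 7.7) / 6 = 7.2167
σ̂ = R̄ / d₂ = 7.2167 / 2.847 = 2.5348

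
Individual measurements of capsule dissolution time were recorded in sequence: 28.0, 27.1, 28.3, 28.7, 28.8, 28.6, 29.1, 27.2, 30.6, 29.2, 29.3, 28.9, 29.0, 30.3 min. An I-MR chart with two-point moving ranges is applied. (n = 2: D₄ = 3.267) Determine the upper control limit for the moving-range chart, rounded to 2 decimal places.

Moving ranges: 0.9, 1.2, 0.4, 0.1, 0.2, 0.5, 1.9, 3.4, 1.4, 0.1, 0.4, 0.1, 1.3; M̄R̄ = 11.9000 / 13 = 0.9154
UCL_MR = D₄·M̄R̄ = 3.267 × 0.9154 = 2.9906

2.99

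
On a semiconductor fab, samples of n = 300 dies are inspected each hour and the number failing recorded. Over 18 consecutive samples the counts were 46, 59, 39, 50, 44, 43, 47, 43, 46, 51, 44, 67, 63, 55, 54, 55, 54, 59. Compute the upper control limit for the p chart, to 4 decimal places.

p̄ = Σdᵢ / (k·n) = 919 / (18 × 300) = 0.17019
UCL = p̄ + 3·√(p̄(1−p̄)/n) = 0.17019 + 3 × √(0.17019×0.82981/300) = 0.17019 + 3 × 0.02170 = 0.23527

0.2353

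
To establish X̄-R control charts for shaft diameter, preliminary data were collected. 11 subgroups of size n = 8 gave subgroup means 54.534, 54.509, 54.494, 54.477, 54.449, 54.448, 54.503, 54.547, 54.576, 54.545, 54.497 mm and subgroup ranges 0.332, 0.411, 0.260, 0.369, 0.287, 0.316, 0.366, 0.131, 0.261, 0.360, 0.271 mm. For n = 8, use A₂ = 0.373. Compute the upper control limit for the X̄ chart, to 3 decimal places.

X̄̄ = (54.534 + 54.509 + 54.494 + 54.477 + 54.449 + 54.448 + 54.503 + 54.547 + 54.576 + 54.545 + 54.497) / 11 = 599.5790 / 11 = 54.5072
R̄ = (0.332 + 0.411 + 0.260 + 0.369 + 0.287 + 0.316 + 0.366 + 0.131 + 0.261 + 0.360 + 0.271) / 11 = 3.3640 / 11 = 0.3058
UCL = X̄̄ + A₂·R̄ = 54.5072 + 0.373 × 0.3058 = 54.6213

54.621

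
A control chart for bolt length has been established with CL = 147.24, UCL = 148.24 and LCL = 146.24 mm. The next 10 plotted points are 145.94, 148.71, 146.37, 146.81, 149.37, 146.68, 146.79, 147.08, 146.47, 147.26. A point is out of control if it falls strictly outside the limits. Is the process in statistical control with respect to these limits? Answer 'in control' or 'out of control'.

Compare each point to [146.24, 148.24]: sample 1 = 145.94 < LCL; sample 2 = 148.71 > UCL; sample 5 = 149.37 > UCL.

out of control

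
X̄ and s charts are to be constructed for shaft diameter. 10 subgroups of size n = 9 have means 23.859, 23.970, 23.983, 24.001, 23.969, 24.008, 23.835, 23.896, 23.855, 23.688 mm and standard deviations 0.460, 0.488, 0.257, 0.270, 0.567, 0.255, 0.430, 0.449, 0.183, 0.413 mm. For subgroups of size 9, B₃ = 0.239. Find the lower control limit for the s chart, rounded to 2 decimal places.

0.09

s̄ = (0.460 + 0.488 + 0.257 + 0.270 + 0.567 + 0.255 + 0.430 + 0.449 + 0.183 + 0.413) / 10 = 0.3772
LCL_s = B₃·s̄ = 0.239 × 0.3772 = 0.0902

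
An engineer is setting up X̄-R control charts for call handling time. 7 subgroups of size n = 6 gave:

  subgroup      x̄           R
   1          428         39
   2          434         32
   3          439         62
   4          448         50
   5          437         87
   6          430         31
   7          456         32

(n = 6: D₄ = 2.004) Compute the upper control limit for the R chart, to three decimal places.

R̄ = (39 + 32 + 62 + 50 + 87 + 31 + 32) / 7 = 333.0000 / 7 = 47.5714
UCL_R = D₄·R̄ = 2.004 × 47.5714 = 95.3331

95.333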